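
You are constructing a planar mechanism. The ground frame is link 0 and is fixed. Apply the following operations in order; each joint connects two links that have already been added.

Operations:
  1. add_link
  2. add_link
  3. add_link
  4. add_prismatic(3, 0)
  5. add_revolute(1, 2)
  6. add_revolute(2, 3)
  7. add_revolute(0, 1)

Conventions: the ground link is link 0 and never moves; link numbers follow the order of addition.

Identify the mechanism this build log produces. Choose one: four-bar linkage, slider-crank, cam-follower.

links: 4 (incl. ground); joints: 3 revolute, 1 prismatic, 0 higher (cam) pair, forming one closed loop
4 links, 3 revolutes + 1 prismatic in one loop → slider-crank

slider-crank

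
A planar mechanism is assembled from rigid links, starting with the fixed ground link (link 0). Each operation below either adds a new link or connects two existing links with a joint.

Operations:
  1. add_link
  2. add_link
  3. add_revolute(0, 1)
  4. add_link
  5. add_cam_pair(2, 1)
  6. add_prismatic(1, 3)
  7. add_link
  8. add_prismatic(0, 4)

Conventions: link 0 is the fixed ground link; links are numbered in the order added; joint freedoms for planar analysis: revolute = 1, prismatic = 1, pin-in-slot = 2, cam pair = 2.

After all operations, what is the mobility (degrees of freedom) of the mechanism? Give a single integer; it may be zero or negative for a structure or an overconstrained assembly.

ground; <1,0,0>
#1 <2,0,0>
#2 <3,0,0>
R:0↔1 J1 <3,1,0>
#3 <4,1,0>
C:2↔1 J2 <4,1,1>
P:1↔3 J1 <4,2,1>
#4 <5,2,1>
P:0↔4 J1 <5,3,1>
3×4 − 2×3 − 1×1 = 5

M = 5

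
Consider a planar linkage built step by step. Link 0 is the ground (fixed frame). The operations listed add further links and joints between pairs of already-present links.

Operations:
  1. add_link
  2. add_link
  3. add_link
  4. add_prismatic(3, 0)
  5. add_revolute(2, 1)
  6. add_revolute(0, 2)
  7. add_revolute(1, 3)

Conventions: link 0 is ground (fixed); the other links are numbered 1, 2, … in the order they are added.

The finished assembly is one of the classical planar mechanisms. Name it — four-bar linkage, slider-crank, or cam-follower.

links: 4 (incl. ground); joints: 3 revolute, 1 prismatic, 0 higher (cam) pair, forming one closed loop
4 links, 3 revolutes + 1 prismatic in one loop → slider-crank

slider-crank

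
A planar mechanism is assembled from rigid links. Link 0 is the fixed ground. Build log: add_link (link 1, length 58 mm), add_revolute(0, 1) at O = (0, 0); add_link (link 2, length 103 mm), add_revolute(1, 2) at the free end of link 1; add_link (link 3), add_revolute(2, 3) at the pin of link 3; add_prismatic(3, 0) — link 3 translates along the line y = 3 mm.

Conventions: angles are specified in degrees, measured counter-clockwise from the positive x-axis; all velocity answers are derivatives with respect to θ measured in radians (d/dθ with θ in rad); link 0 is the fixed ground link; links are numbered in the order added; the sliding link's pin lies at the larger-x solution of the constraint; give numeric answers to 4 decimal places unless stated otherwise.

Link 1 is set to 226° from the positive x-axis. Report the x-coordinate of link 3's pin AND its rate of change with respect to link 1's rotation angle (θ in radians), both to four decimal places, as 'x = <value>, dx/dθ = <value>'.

geometry: r = 58 mm, L = 103 mm, e = 3 mm
crank pin P = (r cos θ, r sin θ) = (-40.290185, -41.721708)
h = r sin θ − e = -41.721708 − 3 = -44.721708
x = r cos θ + √(L² − h²) = -40.290185 + 92.784529 = 52.494343
dx/dθ = −r sin θ − h·r cos θ/√(L² − h²) (θ in radians; h = -44.721708) = 22.302028

x = 52.4943, dx/dθ = 22.3020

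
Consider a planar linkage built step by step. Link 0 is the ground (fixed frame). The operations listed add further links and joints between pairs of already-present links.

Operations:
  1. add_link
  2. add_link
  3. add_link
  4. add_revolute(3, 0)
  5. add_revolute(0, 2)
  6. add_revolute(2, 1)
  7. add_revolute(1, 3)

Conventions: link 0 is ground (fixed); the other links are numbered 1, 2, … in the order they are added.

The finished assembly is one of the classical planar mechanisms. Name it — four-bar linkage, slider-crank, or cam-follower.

links: 4 (incl. ground); joints: 4 revolute, 0 prismatic, 0 higher (cam) pair, forming one closed loop
4 links in a single 4R loop → four-bar linkage

four-bar linkage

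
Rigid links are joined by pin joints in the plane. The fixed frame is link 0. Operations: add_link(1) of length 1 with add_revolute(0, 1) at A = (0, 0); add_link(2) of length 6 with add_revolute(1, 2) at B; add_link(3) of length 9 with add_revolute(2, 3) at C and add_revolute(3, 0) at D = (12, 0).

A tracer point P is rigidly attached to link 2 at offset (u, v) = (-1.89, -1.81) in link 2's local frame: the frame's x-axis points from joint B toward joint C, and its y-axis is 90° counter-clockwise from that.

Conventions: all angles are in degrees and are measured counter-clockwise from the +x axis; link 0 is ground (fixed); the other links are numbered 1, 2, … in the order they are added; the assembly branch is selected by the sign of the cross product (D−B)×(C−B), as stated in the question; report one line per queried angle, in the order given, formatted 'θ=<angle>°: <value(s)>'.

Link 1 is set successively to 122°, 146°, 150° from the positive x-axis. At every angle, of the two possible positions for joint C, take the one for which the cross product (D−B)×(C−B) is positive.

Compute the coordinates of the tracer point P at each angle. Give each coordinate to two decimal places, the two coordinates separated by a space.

A=(0,0), D=(12.00,0)
θ=122°: B = A + 1.00·(cos122°, sin122°) = (-0.5299, 0.8480)
θ=122°: |BD| = 12.5586
θ=122°: circle(B,6.00) ∩ circle(D,9.00): a=4.4877, h=3.9825
θ=122°:   candidates: C₊=(4.2165,4.5185) cross=50.015; C₋=(3.6786,-3.4284) cross=-50.015
θ=122°:   branch + wants cross > 0 → take C=(4.2165,4.5185) (cross=50.015)
θ=122°: ex = (C−B)/|BC| = (0.7911,0.6117); ey = (-0.6117,0.7911)
θ=122°: P = B + -1.89·ex + -1.81·ey = (-0.9178,-1.7400)
θ=146°: B = A + 1.00·(cos146°, sin146°) = (-0.8290, 0.5592)
θ=146°: |BD| = 12.8412
θ=146°: circle(B,6.00) ∩ circle(D,9.00): a=4.6684, h=3.7690
θ=146°:   candidates: C₊=(3.9991,4.1214) cross=48.399; C₋=(3.6708,-3.4096) cross=-48.399
θ=146°:   branch + wants cross > 0 → take C=(3.9991,4.1214) (cross=48.399)
θ=146°: ex = (C−B)/|BC| = (0.8047,0.5937); ey = (-0.5937,0.8047)
θ=146°: P = B + -1.89·ex + -1.81·ey = (-1.2753,-2.0194)
θ=150°: B = A + 1.00·(cos150°, sin150°) = (-0.8660, 0.5000)
θ=150°: |BD| = 12.8757
θ=150°: circle(B,6.00) ∩ circle(D,9.00): a=4.6904, h=3.7417
θ=150°:   candidates: C₊=(3.9661,4.0567) cross=48.177; C₋=(3.6755,-3.4210) cross=-48.177
θ=150°:   branch + wants cross > 0 → take C=(3.9661,4.0567) (cross=48.177)
θ=150°: ex = (C−B)/|BC| = (0.8054,0.5928); ey = (-0.5928,0.8054)
θ=150°: P = B + -1.89·ex + -1.81·ey = (-1.3152,-2.0781)

θ=122°: -0.92 -1.74
θ=146°: -1.28 -2.02
θ=150°: -1.32 -2.08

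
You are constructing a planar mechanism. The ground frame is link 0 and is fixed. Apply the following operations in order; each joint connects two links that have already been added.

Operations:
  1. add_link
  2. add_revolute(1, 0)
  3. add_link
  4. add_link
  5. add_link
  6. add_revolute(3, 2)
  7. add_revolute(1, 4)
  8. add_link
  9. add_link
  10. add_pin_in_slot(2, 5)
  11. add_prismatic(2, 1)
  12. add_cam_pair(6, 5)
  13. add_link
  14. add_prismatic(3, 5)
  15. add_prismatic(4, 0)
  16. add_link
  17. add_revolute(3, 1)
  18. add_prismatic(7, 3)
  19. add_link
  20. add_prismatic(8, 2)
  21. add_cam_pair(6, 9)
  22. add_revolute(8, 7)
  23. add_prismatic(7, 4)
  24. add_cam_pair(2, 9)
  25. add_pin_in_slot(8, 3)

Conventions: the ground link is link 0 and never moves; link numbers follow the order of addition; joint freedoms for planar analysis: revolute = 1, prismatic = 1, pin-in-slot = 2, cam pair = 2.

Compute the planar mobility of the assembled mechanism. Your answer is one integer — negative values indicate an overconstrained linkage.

ground; <1,0,0>
#1 <2,0,0>
R:1↔0 J1 <2,1,0>
#2 <3,1,0>
#3 <4,1,0>
#4 <5,1,0>
R:3↔2 J1 <5,2,0>
R:1↔4 J1 <5,3,0>
#5 <6,3,0>
#6 <7,3,0>
PS:2↔5 J2 <7,3,1>
P:2↔1 J1 <7,4,1>
C:6↔5 J2 <7,4,2>
#7 <8,4,2>
P:3↔5 J1 <8,5,2>
P:4↔0 J1 <8,6,2>
#8 <9,6,2>
R:3↔1 J1 <9,7,2>
P:7↔3 J1 <9,8,2>
#9 <10,8,2>
P:8↔2 J1 <10,9,2>
C:6↔9 J2 <10,9,3>
R:8↔7 J1 <10,10,3>
P:7↔4 J1 <10,11,3>
C:2↔9 J2 <10,11,4>
PS:8↔3 J2 <10,11,5>
3×9 − 2×11 − 1×5 = 0

M = 0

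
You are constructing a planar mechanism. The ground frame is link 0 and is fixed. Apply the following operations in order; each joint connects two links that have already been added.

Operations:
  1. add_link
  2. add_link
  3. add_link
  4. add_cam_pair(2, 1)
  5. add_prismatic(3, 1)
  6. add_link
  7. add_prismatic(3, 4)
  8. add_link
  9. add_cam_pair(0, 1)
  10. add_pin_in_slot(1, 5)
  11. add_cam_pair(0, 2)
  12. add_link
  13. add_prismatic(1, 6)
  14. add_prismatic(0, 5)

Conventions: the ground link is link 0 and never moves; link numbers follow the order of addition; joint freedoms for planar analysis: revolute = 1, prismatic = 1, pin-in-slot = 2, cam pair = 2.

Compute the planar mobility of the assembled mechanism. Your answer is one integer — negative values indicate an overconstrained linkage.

L=1 J1=0 J2=0
add link → L=2 J1=0 J2=0
add link → L=3 J1=0 J2=0
add link → L=4 J1=0 J2=0
C@2,1 dof=2 J2 → L=4 J1=0 J2=1
P@3,1 dof=1 J1 → L=4 J1=1 J2=1
add link → L=5 J1=1 J2=1
P@3,4 dof=1 J1 → L=5 J1=2 J2=1
add link → L=6 J1=2 J2=1
C@0,1 dof=2 J2 → L=6 J1=2 J2=2
PS@1,5 dof=2 J2 → L=6 J1=2 J2=3
C@0,2 dof=2 J2 → L=6 J1=2 J2=4
add link → L=7 J1=2 J2=4
P@1,6 dof=1 J1 → L=7 J1=3 J2=4
P@0,5 dof=1 J1 → L=7 J1=4 J2=4
M=3(L−1)−2J1−J2=3·6−2·4−4=6

M = 6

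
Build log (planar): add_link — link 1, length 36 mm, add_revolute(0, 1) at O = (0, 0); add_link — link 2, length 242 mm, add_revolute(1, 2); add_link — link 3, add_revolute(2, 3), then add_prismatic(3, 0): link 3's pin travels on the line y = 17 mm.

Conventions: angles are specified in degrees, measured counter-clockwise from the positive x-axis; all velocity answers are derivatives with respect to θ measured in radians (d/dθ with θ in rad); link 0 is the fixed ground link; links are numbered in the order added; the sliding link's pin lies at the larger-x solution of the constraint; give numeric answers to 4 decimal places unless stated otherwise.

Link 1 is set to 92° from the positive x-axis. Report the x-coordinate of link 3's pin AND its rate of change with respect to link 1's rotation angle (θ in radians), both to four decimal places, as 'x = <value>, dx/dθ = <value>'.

geometry: r = 36 mm, L = 242 mm, e = 17 mm
crank pin P = (r cos θ, r sin θ) = (-1.256382, 35.978070)
h = r sin θ − e = 35.978070 − 17 = 18.978070
x = r cos θ + √(L² − h²) = -1.256382 + 241.254705 = 239.998323
dx/dθ = −r sin θ − h·r cos θ/√(L² − h²) (θ in radians; h = 18.978070) = -35.879238

x = 239.9983, dx/dθ = -35.8792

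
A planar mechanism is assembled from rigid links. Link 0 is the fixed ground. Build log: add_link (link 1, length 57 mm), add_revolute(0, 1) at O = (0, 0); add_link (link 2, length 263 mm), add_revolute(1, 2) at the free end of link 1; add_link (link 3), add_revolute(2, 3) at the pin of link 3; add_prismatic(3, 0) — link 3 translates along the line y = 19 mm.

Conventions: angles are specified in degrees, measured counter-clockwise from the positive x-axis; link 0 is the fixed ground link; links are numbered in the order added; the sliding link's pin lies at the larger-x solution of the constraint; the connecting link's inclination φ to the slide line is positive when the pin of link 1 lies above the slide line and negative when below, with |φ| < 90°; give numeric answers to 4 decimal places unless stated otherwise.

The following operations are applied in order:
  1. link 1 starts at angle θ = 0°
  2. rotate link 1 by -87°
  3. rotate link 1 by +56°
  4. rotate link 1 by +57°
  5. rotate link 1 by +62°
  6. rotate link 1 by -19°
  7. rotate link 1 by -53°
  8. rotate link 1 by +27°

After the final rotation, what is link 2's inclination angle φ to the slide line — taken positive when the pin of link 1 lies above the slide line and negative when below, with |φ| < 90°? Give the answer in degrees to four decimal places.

geometry: r = 57 mm, L = 263 mm, e = 19 mm; θ starts at 0°
rotate link 1 by -87°: θ ← 0° -87° = -87°
rotate link 1 by +56°: θ ← -87° +56° = -31°
rotate link 1 by +57°: θ ← -31° +57° = 26°
rotate link 1 by +62°: θ ← 26° +62° = 88°
rotate link 1 by -19°: θ ← 88° -19° = 69°
rotate link 1 by -53°: θ ← 69° -53° = 16°
rotate link 1 by +27°: θ ← 16° +27° = 43°
h = r sin θ − e = 38.873907 − 19 = 19.873907
sin φ = h / L = 19.873907 / 263 = 0.07556618
φ = arcsin(0.07556618) = 4.333755°

4.3338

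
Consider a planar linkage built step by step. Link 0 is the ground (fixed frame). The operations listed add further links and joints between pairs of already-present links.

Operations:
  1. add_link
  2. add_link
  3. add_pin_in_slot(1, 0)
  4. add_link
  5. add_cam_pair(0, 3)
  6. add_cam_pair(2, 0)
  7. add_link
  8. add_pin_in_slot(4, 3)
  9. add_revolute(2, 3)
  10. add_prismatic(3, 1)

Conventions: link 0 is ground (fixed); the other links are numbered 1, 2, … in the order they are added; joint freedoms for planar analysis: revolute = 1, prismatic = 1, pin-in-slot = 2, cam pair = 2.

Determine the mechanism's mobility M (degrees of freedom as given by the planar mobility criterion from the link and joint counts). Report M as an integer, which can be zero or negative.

ground; <1,0,0>
#1 <2,0,0>
#2 <3,0,0>
PS:1↔0 J2 <3,0,1>
#3 <4,0,1>
C:0↔3 J2 <4,0,2>
C:2↔0 J2 <4,0,3>
#4 <5,0,3>
PS:4↔3 J2 <5,0,4>
R:2↔3 J1 <5,1,4>
P:3↔1 J1 <5,2,4>
3×4 − 2×2 − 1×4 = 4

M = 4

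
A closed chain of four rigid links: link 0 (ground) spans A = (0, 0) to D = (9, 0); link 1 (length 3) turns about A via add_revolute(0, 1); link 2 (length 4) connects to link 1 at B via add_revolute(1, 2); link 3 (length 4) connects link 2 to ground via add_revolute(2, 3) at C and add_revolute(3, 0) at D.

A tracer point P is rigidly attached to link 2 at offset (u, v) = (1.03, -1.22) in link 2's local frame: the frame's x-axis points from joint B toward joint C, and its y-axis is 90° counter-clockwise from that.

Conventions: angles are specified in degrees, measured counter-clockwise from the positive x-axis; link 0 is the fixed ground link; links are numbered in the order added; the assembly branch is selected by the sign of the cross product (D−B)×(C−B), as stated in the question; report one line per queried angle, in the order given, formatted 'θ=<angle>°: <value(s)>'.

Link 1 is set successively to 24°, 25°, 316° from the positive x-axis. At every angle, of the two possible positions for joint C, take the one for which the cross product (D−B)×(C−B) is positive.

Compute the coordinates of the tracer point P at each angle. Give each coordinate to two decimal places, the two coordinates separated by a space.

A=(0,0), D=(9.00,0)
θ=24°: B = A + 3.00·(cos24°, sin24°) = (2.7406, 1.2202)
θ=24°: |BD| = 6.3772
θ=24°: circle(B,4.00) ∩ circle(D,4.00): a=3.1886, h=2.4151
θ=24°:   candidates: C₊=(6.3324,2.9806) cross=15.402; C₋=(5.4082,-1.7604) cross=-15.402
θ=24°:   branch + wants cross > 0 → take C=(6.3324,2.9806) (cross=15.402)
θ=24°: ex = (C−B)/|BC| = (0.8979,0.4401); ey = (-0.4401,0.8979)
θ=24°: P = B + 1.03·ex + -1.22·ey = (4.2024,0.5780)
θ=25°: B = A + 3.00·(cos25°, sin25°) = (2.7189, 1.2679)
θ=25°: |BD| = 6.4078
θ=25°: circle(B,4.00) ∩ circle(D,4.00): a=3.2039, h=2.3948
θ=25°:   candidates: C₊=(6.3333,2.9814) cross=15.345; C₋=(5.3856,-1.7135) cross=-15.345
θ=25°:   branch + wants cross > 0 → take C=(6.3333,2.9814) (cross=15.345)
θ=25°: ex = (C−B)/|BC| = (0.9036,0.4284); ey = (-0.4284,0.9036)
θ=25°: P = B + 1.03·ex + -1.22·ey = (4.1723,0.6067)
θ=316°: B = A + 3.00·(cos316°, sin316°) = (2.1580, -2.0840)
θ=316°: |BD| = 7.1523
θ=316°: circle(B,4.00) ∩ circle(D,4.00): a=3.5762, h=1.7920
θ=316°:   candidates: C₊=(5.0569,0.6722) cross=12.817; C₋=(6.1011,-2.7562) cross=-12.817
θ=316°:   branch + wants cross > 0 → take C=(5.0569,0.6722) (cross=12.817)
θ=316°: ex = (C−B)/|BC| = (0.7247,0.6890); ey = (-0.6890,0.7247)
θ=316°: P = B + 1.03·ex + -1.22·ey = (3.7451,-2.2584)

θ=24°: 4.20 0.58
θ=25°: 4.17 0.61
θ=316°: 3.75 -2.26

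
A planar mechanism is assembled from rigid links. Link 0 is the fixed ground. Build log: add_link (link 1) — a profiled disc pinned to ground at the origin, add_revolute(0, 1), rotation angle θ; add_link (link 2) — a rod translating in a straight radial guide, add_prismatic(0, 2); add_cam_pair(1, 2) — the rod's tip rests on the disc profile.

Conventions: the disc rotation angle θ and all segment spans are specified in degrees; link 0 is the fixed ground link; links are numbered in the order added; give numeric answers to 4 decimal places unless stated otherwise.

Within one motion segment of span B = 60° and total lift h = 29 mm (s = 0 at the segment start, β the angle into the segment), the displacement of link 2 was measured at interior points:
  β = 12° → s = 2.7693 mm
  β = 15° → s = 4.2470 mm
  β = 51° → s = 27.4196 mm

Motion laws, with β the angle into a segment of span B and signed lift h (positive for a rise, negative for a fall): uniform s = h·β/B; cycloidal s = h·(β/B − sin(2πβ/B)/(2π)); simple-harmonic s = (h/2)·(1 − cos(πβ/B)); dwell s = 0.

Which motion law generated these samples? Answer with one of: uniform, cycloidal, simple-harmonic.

candidates at β/B = r: uniform s = h·r (linear in β); cycloidal s = h·(r − sin(2πr)/(2π)); simple-harmonic s = (h/2)(1 − cos(πr))
β=12°: printed 2.7693 | uniform 5.8000, cycloidal 1.4104, simple-harmonic 2.7693
β=15°: printed 4.2470 | uniform 7.2500, cycloidal 2.6345, simple-harmonic 4.2470
β=51°: printed 27.4196 | uniform 24.6500, cycloidal 28.3840, simple-harmonic 27.4196
only one law matches every sample → simple-harmonic

simple-harmonic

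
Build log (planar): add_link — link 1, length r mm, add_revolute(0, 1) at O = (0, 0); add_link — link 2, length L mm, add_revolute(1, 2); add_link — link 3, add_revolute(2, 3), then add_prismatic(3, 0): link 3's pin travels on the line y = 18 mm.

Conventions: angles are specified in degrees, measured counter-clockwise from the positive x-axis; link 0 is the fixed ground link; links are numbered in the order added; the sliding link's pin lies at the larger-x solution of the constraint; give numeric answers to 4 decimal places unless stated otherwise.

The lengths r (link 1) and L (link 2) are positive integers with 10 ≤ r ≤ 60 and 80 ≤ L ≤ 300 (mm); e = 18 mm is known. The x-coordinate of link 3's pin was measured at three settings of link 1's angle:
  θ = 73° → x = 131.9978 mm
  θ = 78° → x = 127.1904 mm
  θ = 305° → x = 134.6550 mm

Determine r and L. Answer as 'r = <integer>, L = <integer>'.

constraint per measurement: (x − r cos θ)² + (r sin θ − e)² = L²
subtracting the θ₁ and θ₂ equations cancels the r² and L² terms:
r = (x₁² − x₂²) / (2[(x₁cos θ₁ + e sin θ₁) − (x₂cos θ₂ + e sin θ₂)]) = 53.0002 → r = 53
L² = (x₁ − r cos θ₁)² + (r sin θ₁ − e)² = 14640.9930 → L = 121.0000 → L = 121
check at θ₃=305°: x = 134.6550 (printed 134.6550) ✓

r = 53, L = 121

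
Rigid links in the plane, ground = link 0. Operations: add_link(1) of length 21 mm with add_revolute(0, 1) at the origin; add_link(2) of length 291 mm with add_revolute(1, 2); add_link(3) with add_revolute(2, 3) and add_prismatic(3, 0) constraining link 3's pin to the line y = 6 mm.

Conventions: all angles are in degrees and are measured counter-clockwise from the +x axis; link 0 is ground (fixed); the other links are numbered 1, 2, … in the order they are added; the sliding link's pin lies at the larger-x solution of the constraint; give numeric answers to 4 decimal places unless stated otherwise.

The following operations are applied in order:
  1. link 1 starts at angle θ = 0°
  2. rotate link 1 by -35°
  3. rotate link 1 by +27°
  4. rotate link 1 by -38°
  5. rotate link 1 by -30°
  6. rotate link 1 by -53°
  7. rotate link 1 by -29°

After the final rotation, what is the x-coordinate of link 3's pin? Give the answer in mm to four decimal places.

geometry: r = 21 mm, L = 291 mm, e = 6 mm; θ starts at 0°
rotate link 1 by -35°: θ ← 0° -35° = -35°
rotate link 1 by +27°: θ ← -35° +27° = -8°
rotate link 1 by -38°: θ ← -8° -38° = -46°
rotate link 1 by -30°: θ ← -46° -30° = -76°
rotate link 1 by -53°: θ ← -76° -53° = -129°
rotate link 1 by -29°: θ ← -129° -29° = -158°
crank pin P = (r cos θ, r sin θ) = (-19.470861, -7.866738)
h = r sin θ − e = -7.866738 − 6 = -13.866738
x = r cos θ + √(L² − h²) = -19.470861 + 290.669423 = 271.198562

271.1986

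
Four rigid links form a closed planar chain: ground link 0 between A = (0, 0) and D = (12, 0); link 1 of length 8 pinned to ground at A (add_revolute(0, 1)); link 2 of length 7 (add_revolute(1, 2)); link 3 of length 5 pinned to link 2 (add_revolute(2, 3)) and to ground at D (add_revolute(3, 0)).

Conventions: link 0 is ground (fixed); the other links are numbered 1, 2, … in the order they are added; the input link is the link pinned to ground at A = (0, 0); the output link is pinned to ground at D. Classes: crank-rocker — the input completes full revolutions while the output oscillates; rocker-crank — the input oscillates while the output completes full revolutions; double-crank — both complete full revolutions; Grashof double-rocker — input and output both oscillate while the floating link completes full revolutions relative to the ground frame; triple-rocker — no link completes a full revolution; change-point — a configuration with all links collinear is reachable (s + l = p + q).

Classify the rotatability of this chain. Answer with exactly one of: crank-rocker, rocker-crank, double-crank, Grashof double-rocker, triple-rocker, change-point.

lengths: ground=12, input=8, coupler=7, output=5
sorted: s=5 (shortest), l=12 (longest), p+q=15
s + l = 17 vs p + q = 15
s + l > p + q → non-Grashof → no link fully rotates → triple-rocker

triple-rocker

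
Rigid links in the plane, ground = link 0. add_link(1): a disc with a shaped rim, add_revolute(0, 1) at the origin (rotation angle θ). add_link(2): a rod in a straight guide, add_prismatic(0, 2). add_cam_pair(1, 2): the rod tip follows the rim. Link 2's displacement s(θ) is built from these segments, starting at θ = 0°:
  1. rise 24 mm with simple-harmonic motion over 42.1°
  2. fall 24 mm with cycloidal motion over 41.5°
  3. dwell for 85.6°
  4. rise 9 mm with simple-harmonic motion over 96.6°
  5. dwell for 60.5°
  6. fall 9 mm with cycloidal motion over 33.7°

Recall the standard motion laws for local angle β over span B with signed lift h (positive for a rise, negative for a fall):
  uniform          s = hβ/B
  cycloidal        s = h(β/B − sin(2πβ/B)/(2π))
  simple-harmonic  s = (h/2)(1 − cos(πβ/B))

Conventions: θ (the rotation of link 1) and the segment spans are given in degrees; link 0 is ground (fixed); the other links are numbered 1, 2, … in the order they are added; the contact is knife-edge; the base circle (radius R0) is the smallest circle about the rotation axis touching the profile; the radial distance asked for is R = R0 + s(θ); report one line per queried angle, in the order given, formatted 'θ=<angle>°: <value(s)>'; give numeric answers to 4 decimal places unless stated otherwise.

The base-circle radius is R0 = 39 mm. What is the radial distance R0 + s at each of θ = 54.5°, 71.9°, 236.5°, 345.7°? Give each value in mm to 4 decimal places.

segment 1 (0° to 42.1°, simple-harmonic, h = 24) is passed completely: s = 0.0000 + (24) = 24.0000
θ = 54.5° falls in segment 2 (42.1° to 83.6°, cycloidal, h = -24): β = 54.5 − 42.1 = 12.4°, B = 41.5°; Δs = -24·(0.2988 − sin(2π·0.2988)/(2π)) = -3.5295; s = 24.0000 − 3.5295 = 20.4705
θ = 71.9° falls in segment 2 (42.1° to 83.6°, cycloidal, h = -24): β = 71.9 − 42.1 = 29.8°, B = 41.5°; Δs = -24·(0.7181 − sin(2π·0.7181)/(2π)) = -20.9769; s = 24.0000 − 20.9769 = 3.0231
segment 2 (42.1° to 83.6°, cycloidal, h = -24) is passed completely: s = 24.0000 + (-24) = 0.0000
segment 3 (83.6° to 169.2°, dwell): s unchanged at 0.0000
θ = 236.5° falls in segment 4 (169.2° to 265.8°, simple-harmonic, h = 9): β = 236.5 − 169.2 = 67.3°, B = 96.6°; Δs = 9/2·(1 − cos(π·0.6967)) = 7.1070; s = 0.0000 + 7.1070 = 7.1070
segment 4 (169.2° to 265.8°, simple-harmonic, h = 9) is passed completely: s = 0.0000 + (9) = 9.0000
segment 5 (265.8° to 326.3°, dwell): s unchanged at 9.0000
θ = 345.7° falls in segment 6 (326.3° to 360°, cycloidal, h = -9): β = 345.7 − 326.3 = 19.4°, B = 33.7°; Δs = -9·(0.5757 − sin(2π·0.5757)/(2π)) = -5.8367; s = 9.0000 − 5.8367 = 3.1633
θ=54.5°: R = R0 + s = 39 + 20.4705 = 59.4705
θ=71.9°: R = R0 + s = 39 + 3.0231 = 42.0231
θ=236.5°: R = R0 + s = 39 + 7.1070 = 46.1070
θ=345.7°: R = R0 + s = 39 + 3.1633 = 42.1633

θ=54.5°: 59.4705
θ=71.9°: 42.0231
θ=236.5°: 46.1070
θ=345.7°: 42.1633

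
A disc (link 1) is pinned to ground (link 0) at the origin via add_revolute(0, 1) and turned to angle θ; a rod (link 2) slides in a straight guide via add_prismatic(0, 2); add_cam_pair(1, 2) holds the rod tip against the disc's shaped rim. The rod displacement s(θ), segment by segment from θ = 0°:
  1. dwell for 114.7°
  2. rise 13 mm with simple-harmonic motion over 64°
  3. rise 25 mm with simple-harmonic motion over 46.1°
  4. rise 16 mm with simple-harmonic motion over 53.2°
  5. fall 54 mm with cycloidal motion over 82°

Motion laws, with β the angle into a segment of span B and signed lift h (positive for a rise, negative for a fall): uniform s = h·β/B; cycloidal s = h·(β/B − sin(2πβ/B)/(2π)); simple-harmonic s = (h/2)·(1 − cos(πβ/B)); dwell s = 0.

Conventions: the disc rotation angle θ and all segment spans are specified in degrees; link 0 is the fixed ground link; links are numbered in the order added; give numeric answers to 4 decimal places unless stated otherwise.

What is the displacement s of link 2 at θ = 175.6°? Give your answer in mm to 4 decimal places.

segment 1 (0° to 114.7°, dwell): s unchanged at 0.0000
θ = 175.6° falls in segment 2 (114.7° to 178.7°, simple-harmonic, h = 13): β = 175.6 − 114.7 = 60.9°, B = 64°; Δs = 13/2·(1 − cos(π·0.9516)) = 12.9249; s = 0.0000 + 12.9249 = 12.9249

12.9249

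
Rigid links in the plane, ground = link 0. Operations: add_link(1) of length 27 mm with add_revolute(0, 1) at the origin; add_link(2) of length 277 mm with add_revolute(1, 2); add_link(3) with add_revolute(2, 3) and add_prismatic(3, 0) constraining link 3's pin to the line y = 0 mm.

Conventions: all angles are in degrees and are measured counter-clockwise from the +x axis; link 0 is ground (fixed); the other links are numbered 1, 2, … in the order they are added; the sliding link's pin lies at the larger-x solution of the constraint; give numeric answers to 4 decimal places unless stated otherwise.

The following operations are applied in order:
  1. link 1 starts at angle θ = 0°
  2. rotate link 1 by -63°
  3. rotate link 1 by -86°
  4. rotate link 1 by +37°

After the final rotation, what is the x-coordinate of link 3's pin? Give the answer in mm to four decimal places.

geometry: r = 27 mm, L = 277 mm, e = 0 mm; θ starts at 0°
rotate link 1 by -63°: θ ← 0° -63° = -63°
rotate link 1 by -86°: θ ← -63° -86° = -149°
rotate link 1 by +37°: θ ← -149° +37° = -112°
crank pin P = (r cos θ, r sin θ) = (-10.114378, -25.033964)
h = r sin θ − e = -25.033964 − 0 = -25.033964
x = r cos θ + √(L² − h²) = -10.114378 + 275.866454 = 265.752076

265.7521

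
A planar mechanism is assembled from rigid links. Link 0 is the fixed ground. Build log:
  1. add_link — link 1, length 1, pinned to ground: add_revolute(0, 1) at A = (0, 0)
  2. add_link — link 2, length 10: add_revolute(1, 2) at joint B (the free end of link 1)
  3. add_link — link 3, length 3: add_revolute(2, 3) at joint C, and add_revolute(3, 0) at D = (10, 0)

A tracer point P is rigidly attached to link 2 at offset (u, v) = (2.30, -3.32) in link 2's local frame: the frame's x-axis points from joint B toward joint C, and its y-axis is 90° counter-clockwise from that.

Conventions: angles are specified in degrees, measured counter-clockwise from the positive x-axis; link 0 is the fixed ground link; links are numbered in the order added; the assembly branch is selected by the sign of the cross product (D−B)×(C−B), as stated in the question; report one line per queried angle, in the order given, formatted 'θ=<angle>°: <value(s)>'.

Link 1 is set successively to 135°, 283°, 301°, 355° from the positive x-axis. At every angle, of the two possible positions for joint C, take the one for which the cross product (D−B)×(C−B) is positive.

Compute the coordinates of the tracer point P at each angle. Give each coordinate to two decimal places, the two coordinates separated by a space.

A=(0,0), D=(10.00,0)
θ=135°: B = A + 1.00·(cos135°, sin135°) = (-0.7071, 0.7071)
θ=135°: |BD| = 10.7304
θ=135°: circle(B,10.00) ∩ circle(D,3.00): a=9.6055, h=2.7811
θ=135°:   candidates: C₊=(9.0608,2.8492) cross=29.842; C₋=(8.6942,-2.7009) cross=-29.842
θ=135°:   branch + wants cross > 0 → take C=(9.0608,2.8492) (cross=29.842)
θ=135°: ex = (C−B)/|BC| = (0.9768,0.2142); ey = (-0.2142,0.9768)
θ=135°: P = B + 2.30·ex + -3.32·ey = (2.2507,-2.0432)
θ=283°: B = A + 1.00·(cos283°, sin283°) = (0.2250, -0.9744)
θ=283°: |BD| = 9.8235
θ=283°: circle(B,10.00) ∩ circle(D,3.00): a=9.5435, h=2.9869
θ=283°:   candidates: C₊=(9.4251,2.9444) cross=29.342; C₋=(10.0177,-2.9999) cross=-29.342
θ=283°:   branch + wants cross > 0 → take C=(9.4251,2.9444) (cross=29.342)
θ=283°: ex = (C−B)/|BC| = (0.9200,0.3919); ey = (-0.3919,0.9200)
θ=283°: P = B + 2.30·ex + -3.32·ey = (3.6420,-3.1275)
θ=301°: B = A + 1.00·(cos301°, sin301°) = (0.5150, -0.8572)
θ=301°: |BD| = 9.5236
θ=301°: circle(B,10.00) ∩ circle(D,3.00): a=9.5394, h=3.0000
θ=301°:   candidates: C₊=(9.7457,2.9892) cross=28.570; C₋=(10.2857,-2.9864) cross=-28.570
θ=301°:   branch + wants cross > 0 → take C=(9.7457,2.9892) (cross=28.570)
θ=301°: ex = (C−B)/|BC| = (0.9231,0.3846); ey = (-0.3846,0.9231)
θ=301°: P = B + 2.30·ex + -3.32·ey = (3.9151,-3.0371)
θ=355°: B = A + 1.00·(cos355°, sin355°) = (0.9962, -0.0872)
θ=355°: |BD| = 9.0042
θ=355°: circle(B,10.00) ∩ circle(D,3.00): a=9.5553, h=2.9490
θ=355°:   candidates: C₊=(10.5225,2.9541) cross=26.553; C₋=(10.5796,-2.9435) cross=-26.553
θ=355°:   branch + wants cross > 0 → take C=(10.5225,2.9541) (cross=26.553)
θ=355°: ex = (C−B)/|BC| = (0.9526,0.3041); ey = (-0.3041,0.9526)
θ=355°: P = B + 2.30·ex + -3.32·ey = (4.1970,-2.5504)

θ=135°: 2.25 -2.04
θ=283°: 3.64 -3.13
θ=301°: 3.92 -3.04
θ=355°: 4.20 -2.55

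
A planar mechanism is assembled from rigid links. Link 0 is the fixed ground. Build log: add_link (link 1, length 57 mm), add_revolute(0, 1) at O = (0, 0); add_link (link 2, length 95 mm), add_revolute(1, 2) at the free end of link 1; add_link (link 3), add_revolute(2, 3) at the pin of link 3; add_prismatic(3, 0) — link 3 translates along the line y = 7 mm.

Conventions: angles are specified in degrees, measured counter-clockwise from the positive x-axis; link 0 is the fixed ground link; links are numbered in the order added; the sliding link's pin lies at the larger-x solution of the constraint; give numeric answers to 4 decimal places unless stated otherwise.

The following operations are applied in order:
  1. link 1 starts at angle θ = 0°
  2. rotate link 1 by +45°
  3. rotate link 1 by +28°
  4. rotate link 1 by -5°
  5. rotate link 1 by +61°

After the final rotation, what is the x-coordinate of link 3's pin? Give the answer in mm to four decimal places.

geometry: r = 57 mm, L = 95 mm, e = 7 mm; θ starts at 0°
rotate link 1 by +45°: θ ← 0° +45° = 45°
rotate link 1 by +28°: θ ← 45° +28° = 73°
rotate link 1 by -5°: θ ← 73° -5° = 68°
rotate link 1 by +61°: θ ← 68° +61° = 129°
crank pin P = (r cos θ, r sin θ) = (-35.871262, 44.297320)
h = r sin θ − e = 44.297320 − 7 = 37.297320
x = r cos θ + √(L² − h²) = -35.871262 + 87.372249 = 51.500987

51.5010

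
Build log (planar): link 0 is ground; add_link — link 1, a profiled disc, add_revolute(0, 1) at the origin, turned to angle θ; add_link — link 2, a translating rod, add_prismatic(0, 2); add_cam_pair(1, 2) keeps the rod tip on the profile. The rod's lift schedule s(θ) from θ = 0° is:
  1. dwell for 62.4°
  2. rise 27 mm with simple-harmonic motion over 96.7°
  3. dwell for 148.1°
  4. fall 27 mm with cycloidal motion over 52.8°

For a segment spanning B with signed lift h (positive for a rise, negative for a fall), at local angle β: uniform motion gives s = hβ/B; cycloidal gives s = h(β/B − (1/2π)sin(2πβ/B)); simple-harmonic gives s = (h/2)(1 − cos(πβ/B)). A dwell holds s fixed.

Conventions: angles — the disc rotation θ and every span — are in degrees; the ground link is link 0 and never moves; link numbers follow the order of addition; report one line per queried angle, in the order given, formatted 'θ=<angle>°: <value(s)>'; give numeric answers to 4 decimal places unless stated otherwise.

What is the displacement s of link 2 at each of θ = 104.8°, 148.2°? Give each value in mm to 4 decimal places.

seg 1 [0°–62.4°] dwell: s stays 0.0000
seg 2 [62.4°–159.1°] simple-harmonic, h=27: θ=104.8° here. β=42.4, B=96.7. 27/2·(1 − cos(π·0.4385)) = 10.9066 → s = 10.9066
seg 2 [62.4°–159.1°] simple-harmonic, h=27: θ=148.2° here. β=85.8, B=96.7. 27/2·(1 − cos(π·0.8873)) = 26.1624 → s = 26.1624

θ=104.8°: 10.9066
θ=148.2°: 26.1624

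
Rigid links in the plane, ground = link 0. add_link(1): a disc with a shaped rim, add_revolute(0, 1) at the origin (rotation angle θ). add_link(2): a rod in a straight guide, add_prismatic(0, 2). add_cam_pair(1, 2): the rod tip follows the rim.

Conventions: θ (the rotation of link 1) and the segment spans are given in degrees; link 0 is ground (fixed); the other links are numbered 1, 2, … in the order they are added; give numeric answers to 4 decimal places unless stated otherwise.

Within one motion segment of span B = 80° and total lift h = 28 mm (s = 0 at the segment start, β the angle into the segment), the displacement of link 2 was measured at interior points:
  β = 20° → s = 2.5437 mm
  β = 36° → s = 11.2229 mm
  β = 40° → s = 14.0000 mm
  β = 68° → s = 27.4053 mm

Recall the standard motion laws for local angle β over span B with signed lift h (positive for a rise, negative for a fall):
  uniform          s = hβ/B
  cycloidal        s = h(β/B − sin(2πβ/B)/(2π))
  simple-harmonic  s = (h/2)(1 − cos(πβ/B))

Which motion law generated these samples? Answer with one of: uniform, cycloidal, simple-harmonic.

candidates at β/B = r: uniform s = h·r (linear in β); cycloidal s = h·(r − sin(2πr)/(2π)); simple-harmonic s = (h/2)(1 − cos(πr))
β=20°: printed 2.5437 | uniform 7.0000, cycloidal 2.5437, simple-harmonic 4.1005
β=36°: printed 11.2229 | uniform 12.6000, cycloidal 11.2229, simple-harmonic 11.8099
β=40°: printed 14.0000 | uniform 14.0000, cycloidal 14.0000, simple-harmonic 14.0000
β=68°: printed 27.4053 | uniform 23.8000, cycloidal 27.4053, simple-harmonic 26.4741
only one law matches every sample → cycloidal

cycloidal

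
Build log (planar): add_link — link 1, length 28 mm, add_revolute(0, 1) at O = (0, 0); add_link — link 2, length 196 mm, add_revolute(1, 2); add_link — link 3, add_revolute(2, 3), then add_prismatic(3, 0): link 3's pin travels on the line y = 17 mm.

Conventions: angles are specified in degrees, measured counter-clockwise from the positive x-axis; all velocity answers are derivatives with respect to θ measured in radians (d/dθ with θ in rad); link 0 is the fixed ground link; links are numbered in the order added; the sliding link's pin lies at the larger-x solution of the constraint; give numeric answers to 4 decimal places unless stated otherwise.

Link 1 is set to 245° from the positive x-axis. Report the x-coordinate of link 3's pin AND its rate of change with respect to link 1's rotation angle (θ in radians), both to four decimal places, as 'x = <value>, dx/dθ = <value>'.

geometry: r = 28 mm, L = 196 mm, e = 17 mm
crank pin P = (r cos θ, r sin θ) = (-11.833311, -25.376618)
h = r sin θ − e = -25.376618 − 17 = -42.376618
x = r cos θ + √(L² − h²) = -11.833311 + 191.364109 = 179.530798
dx/dθ = −r sin θ − h·r cos θ/√(L² − h²) (θ in radians; h = -42.376618) = 22.756191

x = 179.5308, dx/dθ = 22.7562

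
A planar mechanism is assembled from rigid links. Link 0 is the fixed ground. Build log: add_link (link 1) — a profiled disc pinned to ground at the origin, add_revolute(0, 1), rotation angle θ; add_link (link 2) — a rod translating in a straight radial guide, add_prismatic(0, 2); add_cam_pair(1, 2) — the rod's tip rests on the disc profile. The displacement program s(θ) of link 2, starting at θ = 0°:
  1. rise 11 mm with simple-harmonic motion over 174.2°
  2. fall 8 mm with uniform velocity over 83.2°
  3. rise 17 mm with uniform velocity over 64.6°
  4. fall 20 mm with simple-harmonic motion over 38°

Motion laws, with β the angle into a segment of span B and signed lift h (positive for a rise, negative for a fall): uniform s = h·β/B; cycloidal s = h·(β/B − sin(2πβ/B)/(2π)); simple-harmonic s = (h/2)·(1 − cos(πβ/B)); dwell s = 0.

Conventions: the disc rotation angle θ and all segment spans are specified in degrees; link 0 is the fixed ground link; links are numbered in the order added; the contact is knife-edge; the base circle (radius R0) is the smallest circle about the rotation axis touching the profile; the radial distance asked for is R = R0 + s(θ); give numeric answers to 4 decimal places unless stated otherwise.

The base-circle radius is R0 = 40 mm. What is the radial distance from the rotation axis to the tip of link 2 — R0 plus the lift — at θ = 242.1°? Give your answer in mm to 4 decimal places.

seg 1 [0°–174.2°] simple-harmonic, h=11: full span → s += 11 → s = 11.0000
seg 2 [174.2°–257.4°] uniform, h=-8: θ=242.1° here. β=67.9, B=83.2. -8·67.9/83.2 = -6.5288 → s = 4.4712
R = R0 + s = 40 + 4.4712 = 44.4712

44.4712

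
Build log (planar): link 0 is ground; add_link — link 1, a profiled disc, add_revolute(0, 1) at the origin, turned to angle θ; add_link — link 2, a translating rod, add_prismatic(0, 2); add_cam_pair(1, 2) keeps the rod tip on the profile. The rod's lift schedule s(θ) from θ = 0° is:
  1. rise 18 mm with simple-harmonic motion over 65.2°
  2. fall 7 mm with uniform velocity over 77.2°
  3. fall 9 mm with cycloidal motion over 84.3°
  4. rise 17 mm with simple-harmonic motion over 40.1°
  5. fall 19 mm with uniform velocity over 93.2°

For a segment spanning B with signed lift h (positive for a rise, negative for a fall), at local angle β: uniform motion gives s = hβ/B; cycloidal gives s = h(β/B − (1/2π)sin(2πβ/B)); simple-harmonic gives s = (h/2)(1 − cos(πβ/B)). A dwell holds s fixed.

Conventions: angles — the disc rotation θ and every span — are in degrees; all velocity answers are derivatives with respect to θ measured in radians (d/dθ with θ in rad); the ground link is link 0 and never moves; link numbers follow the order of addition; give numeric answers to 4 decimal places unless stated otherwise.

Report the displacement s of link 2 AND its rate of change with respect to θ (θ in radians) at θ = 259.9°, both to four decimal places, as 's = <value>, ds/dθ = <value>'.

seg 1 [0°–65.2°] simple-harmonic, h=18: full span → s += 18 → s = 18.0000
seg 2 [65.2°–142.4°] uniform, h=-7: full span → s += -7 → s = 11.0000
seg 3 [142.4°–226.7°] cycloidal, h=-9: full span → s += -9 → s = 2.0000
seg 4 [226.7°–266.8°] simple-harmonic, h=17: θ=259.9° here. β=33.2, B=40.1. 17/2·(1 − cos(π·0.8279)) = 15.7880 → s = 17.7880
velocity in seg [226.7°–266.8°] (simple-harmonic), θ in radians: β = 33.2° = 0.5794 rad, B = 40.1° = 0.6999 rad; ds/dθ = (πh/(2B)) sin(πβ/B) = (π·17/(2·0.6999)) sin(π·0.8279) = 19.635418 mm/rad

s = 17.7880, ds/dθ = 19.6354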